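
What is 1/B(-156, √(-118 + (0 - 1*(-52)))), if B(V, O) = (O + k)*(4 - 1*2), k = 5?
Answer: 5/182 - I*√66/182 ≈ 0.027473 - 0.044638*I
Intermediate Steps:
B(V, O) = 10 + 2*O (B(V, O) = (O + 5)*(4 - 1*2) = (5 + O)*(4 - 2) = (5 + O)*2 = 10 + 2*O)
1/B(-156, √(-118 + (0 - 1*(-52)))) = 1/(10 + 2*√(-118 + (0 - 1*(-52)))) = 1/(10 + 2*√(-118 + (0 + 52))) = 1/(10 + 2*√(-118 + 52)) = 1/(10 + 2*√(-66)) = 1/(10 + 2*(I*√66)) = 1/(10 + 2*I*√66)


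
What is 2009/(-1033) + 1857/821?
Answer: 268892/848093 ≈ 0.31705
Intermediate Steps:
2009/(-1033) + 1857/821 = 2009*(-1/1033) + 1857*(1/821) = -2009/1033 + 1857/821 = 268892/848093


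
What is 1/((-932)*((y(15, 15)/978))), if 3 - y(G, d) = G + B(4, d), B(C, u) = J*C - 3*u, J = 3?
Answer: -163/3262 ≈ -0.049969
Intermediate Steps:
B(C, u) = -3*u + 3*C (B(C, u) = 3*C - 3*u = -3*u + 3*C)
y(G, d) = -9 - G + 3*d (y(G, d) = 3 - (G + (-3*d + 3*4)) = 3 - (G + (-3*d + 12)) = 3 - (G + (12 - 3*d)) = 3 - (12 + G - 3*d) = 3 + (-12 - G + 3*d) = -9 - G + 3*d)
1/((-932)*((y(15, 15)/978))) = 1/((-932)*(((-9 - 1*15 + 3*15)/978))) = -978/(-9 - 15 + 45)/932 = -1/(932*(21*(1/978))) = -1/(932*7/326) = -1/932*326/7 = -163/3262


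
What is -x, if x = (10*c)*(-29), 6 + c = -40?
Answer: -13340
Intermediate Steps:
c = -46 (c = -6 - 40 = -46)
x = 13340 (x = (10*(-46))*(-29) = -460*(-29) = 13340)
-x = -1*13340 = -13340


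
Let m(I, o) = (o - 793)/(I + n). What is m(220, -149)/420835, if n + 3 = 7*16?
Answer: -942/138454715 ≈ -6.8037e-6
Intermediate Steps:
n = 109 (n = -3 + 7*16 = -3 + 112 = 109)
m(I, o) = (-793 + o)/(109 + I) (m(I, o) = (o - 793)/(I + 109) = (-793 + o)/(109 + I))
m(220, -149)/420835 = ((-793 - 149)/(109 + 220))/420835 = (-942/329)*(1/420835) = ((1/329)*(-942))*(1/420835) = -942/329*1/420835 = -942/138454715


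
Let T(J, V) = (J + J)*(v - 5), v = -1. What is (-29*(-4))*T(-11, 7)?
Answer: 15312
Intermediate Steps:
T(J, V) = -12*J (T(J, V) = (J + J)*(-1 - 5) = (2*J)*(-6) = -12*J)
(-29*(-4))*T(-11, 7) = (-29*(-4))*(-12*(-11)) = 116*132 = 15312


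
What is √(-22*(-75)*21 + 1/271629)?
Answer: √284061907548031/90543 ≈ 186.15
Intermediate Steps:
√(-22*(-75)*21 + 1/271629) = √(1650*21 + 1/271629) = √(34650 + 1/271629) = √(9411944851/271629) = √284061907548031/90543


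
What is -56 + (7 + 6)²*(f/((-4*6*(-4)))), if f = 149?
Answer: 19805/96 ≈ 206.30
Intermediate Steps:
-56 + (7 + 6)²*(f/((-4*6*(-4)))) = -56 + (7 + 6)²*(149/((-4*6*(-4)))) = -56 + 13²*(149/((-24*(-4)))) = -56 + 169*(149/96) = -56 + 25181/96 = 19805/96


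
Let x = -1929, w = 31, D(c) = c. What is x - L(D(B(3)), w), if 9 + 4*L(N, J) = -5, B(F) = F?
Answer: -3851/2 ≈ -1925.5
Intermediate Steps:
L(N, J) = -7/2 (L(N, J) = -9/4 + (1/4)*(-5) = -9/4 - 5/4 = -7/2)
x - L(D(B(3)), w) = -1929 - 1*(-7/2) = -1929 + 7/2 = -3851/2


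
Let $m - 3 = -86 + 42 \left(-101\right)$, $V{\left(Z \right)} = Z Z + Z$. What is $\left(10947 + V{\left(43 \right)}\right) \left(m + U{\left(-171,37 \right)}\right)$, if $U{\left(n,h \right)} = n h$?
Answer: $-136761028$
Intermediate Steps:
$V{\left(Z \right)} = Z + Z^{2}$ ($V{\left(Z \right)} = Z^{2} + Z = Z + Z^{2}$)
$U{\left(n,h \right)} = h n$
$m = -4325$ ($m = 3 + \left(-86 + 42 \left(-101\right)\right) = 3 - 4328 = -4325$)
$\left(10947 + V{\left(43 \right)}\right) \left(m + U{\left(-171,37 \right)}\right) = \left(10947 + 43 \left(1 + 43\right)\right) \left(-4325 + 37 \left(-171\right)\right) = \left(10947 + 43 \cdot 44\right) \left(-4325 - 6327\right) = \left(10947 + 1892\right) \left(-10652\right) = 12839 \left(-10652\right) = -136761028$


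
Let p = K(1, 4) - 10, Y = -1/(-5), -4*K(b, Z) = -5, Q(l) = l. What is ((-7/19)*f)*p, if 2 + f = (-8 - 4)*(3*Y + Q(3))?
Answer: -5537/38 ≈ -145.71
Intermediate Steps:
K(b, Z) = 5/4 (K(b, Z) = -1/4*(-5) = 5/4)
Y = 1/5 (Y = -1*(-1/5) = 1/5 ≈ 0.20000)
p = -35/4 (p = 5/4 - 10 = -35/4 ≈ -8.7500)
f = -226/5 (f = -2 + (-8 - 4)*(3*(1/5) + 3) = -2 - 12*(3/5 + 3) = -2 - 12*18/5 = -2 - 216/5 = -226/5 ≈ -45.200)
((-7/19)*f)*p = (-7/19*(-226/5))*(-35/4) = (-7*1/19*(-226/5))*(-35/4) = -7/19*(-226/5)*(-35/4) = (1582/95)*(-35/4) = -5537/38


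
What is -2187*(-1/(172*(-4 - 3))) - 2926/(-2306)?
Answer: -760159/1388212 ≈ -0.54758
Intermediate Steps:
-2187*(-1/(172*(-4 - 3))) - 2926/(-2306) = -2187/((-7*(-172))) - 2926*(-1/2306) = -2187/1204 + 1463/1153 = -760159/1388212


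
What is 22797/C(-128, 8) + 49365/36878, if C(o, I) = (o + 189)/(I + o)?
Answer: -100881920655/2249558 ≈ -44845.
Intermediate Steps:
C(o, I) = (189 + o)/(I + o)
22797/C(-128, 8) + 49365/36878 = 22797/(((189 - 128)/(8 - 128))) + 49365/36878 = 22797/((61/(-120))) + 49365*(1/36878) = 22797/((-1/120*61)) + 49365/36878 = 22797/(-61/120) + 49365/36878 = 22797*(-120/61) + 49365/36878 = -2735640/61 + 49365/36878 = -100881920655/2249558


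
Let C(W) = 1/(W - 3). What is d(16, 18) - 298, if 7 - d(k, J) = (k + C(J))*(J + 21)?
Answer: -4588/5 ≈ -917.60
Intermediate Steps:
C(W) = 1/(-3 + W)
d(k, J) = 7 - (21 + J)*(k + 1/(-3 + J)) (d(k, J) = 7 - (k + 1/(-3 + J))*(J + 21) = 7 - (k + 1/(-3 + J))*(21 + J) = 7 - (21 + J)*(k + 1/(-3 + J)))
d(16, 18) - 298 = (-21 - 1*18 + (-3 + 18)*(7 - 21*16 - 1*18*16))/(-3 + 18) - 298 = (-21 - 18 + 15*(7 - 336 - 288))/15 - 298 = (-21 - 18 + 15*(-617))/15 - 298 = (-21 - 18 - 9255)/15 - 298 = (1/15)*(-9294) - 298 = -3098/5 - 298 = -4588/5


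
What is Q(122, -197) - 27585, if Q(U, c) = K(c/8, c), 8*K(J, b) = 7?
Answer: -220673/8 ≈ -27584.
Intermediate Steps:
K(J, b) = 7/8 (K(J, b) = (⅛)*7 = 7/8)
Q(U, c) = 7/8
Q(122, -197) - 27585 = 7/8 - 27585 = -220673/8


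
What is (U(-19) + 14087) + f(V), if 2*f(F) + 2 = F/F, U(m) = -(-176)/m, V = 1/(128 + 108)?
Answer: 534935/38 ≈ 14077.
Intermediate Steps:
V = 1/236 ≈ 0.0042373
U(m) = 176/m
f(F) = -½ (f(F) = -1 + (F/F)/2 = -1 + (½)*1 = -1 + ½ = -½)
(U(-19) + 14087) + f(V) = (176/(-19) + 14087) - ½ = (176*(-1/19) + 14087) - ½ = (-176/19 + 14087) - ½ = 267477/19 - ½ = 534935/38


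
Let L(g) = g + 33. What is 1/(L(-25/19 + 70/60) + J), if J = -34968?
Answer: -114/3982607 ≈ -2.8624e-5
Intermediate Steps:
L(g) = 33 + g
1/(L(-25/19 + 70/60) + J) = 1/((33 + (-25/19 + 70/60)) - 34968) = 1/((33 + (-25*1/19 + 70*(1/60))) - 34968) = 1/((33 + (-25/19 + 7/6)) - 34968) = 1/((33 - 17/114) - 34968) = 1/(3745/114 - 34968) = 1/(-3982607/114) = -114/3982607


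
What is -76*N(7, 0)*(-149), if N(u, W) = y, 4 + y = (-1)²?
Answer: -33972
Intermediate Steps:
y = -3 (y = -4 + (-1)² = -4 + 1 = -3)
N(u, W) = -3
-76*N(7, 0)*(-149) = -76*(-3)*(-149) = 228*(-149) = -33972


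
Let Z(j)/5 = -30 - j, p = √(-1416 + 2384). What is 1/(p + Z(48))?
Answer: -195/75566 - 11*√2/75566 ≈ -0.0027864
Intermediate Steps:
p = 22*√2 (p = √968 = 22*√2 ≈ 31.113)
Z(j) = -150 - 5*j (Z(j) = 5*(-30 - j) = -150 - 5*j)
1/(p + Z(48)) = 1/(22*√2 + (-150 - 5*48)) = 1/(22*√2 + (-150 - 240)) = 1/(22*√2 - 390) = 1/(-390 + 22*√2)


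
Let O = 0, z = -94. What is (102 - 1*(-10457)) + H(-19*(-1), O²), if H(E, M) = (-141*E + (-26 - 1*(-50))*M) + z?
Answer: 7786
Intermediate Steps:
H(E, M) = -94 - 141*E + 24*M (H(E, M) = (-141*E + (-26 - 1*(-50))*M) - 94 = (-141*E + (-26 + 50)*M) - 94 = (-141*E + 24*M) - 94 = -94 - 141*E + 24*M)
(102 - 1*(-10457)) + H(-19*(-1), O²) = (102 - 1*(-10457)) + (-94 - (-2679)*(-1) + 24*0²) = (102 + 10457) + (-94 - 141*19 + 24*0) = 10559 + (-94 - 2679 + 0) = 10559 - 2773 = 7786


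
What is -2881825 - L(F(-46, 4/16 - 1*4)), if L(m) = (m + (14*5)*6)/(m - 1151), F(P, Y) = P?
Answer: -3449544151/1197 ≈ -2.8818e+6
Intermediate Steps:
L(m) = (420 + m)/(-1151 + m) (L(m) = (m + 70*6)/(-1151 + m) = (m + 420)/(-1151 + m) = (420 + m)/(-1151 + m))
-2881825 - L(F(-46, 4/16 - 1*4)) = -2881825 - (420 - 46)/(-1151 - 46) = -2881825 - 374/(-1197) = -2881825 - (-1)*374/1197 = -2881825 - 1*(-374/1197) = -2881825 + 374/1197 = -3449544151/1197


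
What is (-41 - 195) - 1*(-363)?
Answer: 127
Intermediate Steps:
(-41 - 195) - 1*(-363) = -236 + 363 = 127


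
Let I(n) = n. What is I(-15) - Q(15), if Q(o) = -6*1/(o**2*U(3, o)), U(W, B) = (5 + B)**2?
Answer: -224999/15000 ≈ -15.000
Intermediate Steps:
Q(o) = -6/(o**2*(5 + o)**2) (Q(o) = -6*1/(o**2*(5 + o)**2) = -6/(o**2*(5 + o)**2))
I(-15) - Q(15) = -15 - (-6)/(15**2*(5 + 15)**2) = -15 - (-6)/(225*20**2) = -15 - (-6)/(225*400) = -15 - 1*(-1/15000) = -15 + 1/15000 = -224999/15000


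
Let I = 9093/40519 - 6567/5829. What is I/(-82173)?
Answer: 71028392/6469350210141 ≈ 1.0979e-5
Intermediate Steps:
I = -71028392/78728417 (I = 9093*(1/40519) - 6567*1/5829 = 9093/40519 - 2189/1943 = -71028392/78728417 ≈ -0.90219)
I/(-82173) = -71028392/78728417/(-82173) = -71028392/78728417*(-1/82173) = 71028392/6469350210141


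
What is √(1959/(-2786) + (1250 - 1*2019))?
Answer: I*√5974278898/2786 ≈ 27.744*I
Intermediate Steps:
√(1959/(-2786) + (1250 - 1*2019)) = √(1959*(-1/2786) + (1250 - 2019)) = √(-1959/2786 - 769) = √(-2144393/2786) = I*√5974278898/2786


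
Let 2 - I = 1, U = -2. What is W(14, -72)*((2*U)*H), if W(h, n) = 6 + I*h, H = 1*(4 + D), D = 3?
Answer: -560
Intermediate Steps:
I = 1 (I = 2 - 1*1 = 2 - 1 = 1)
H = 7 (H = 1*(4 + 3) = 1*7 = 7)
W(h, n) = 6 + h (W(h, n) = 6 + 1*h = 6 + h)
W(14, -72)*((2*U)*H) = (6 + 14)*((2*(-2))*7) = 20*(-4*7) = 20*(-28) = -560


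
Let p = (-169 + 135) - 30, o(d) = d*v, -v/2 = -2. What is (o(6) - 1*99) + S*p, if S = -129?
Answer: 8181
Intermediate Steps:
v = 4 (v = -2*(-2) = 4)
o(d) = 4*d (o(d) = d*4 = 4*d)
p = -64 (p = -34 - 30 = -64)
(o(6) - 1*99) + S*p = (4*6 - 1*99) - 129*(-64) = (24 - 99) + 8256 = -75 + 8256 = 8181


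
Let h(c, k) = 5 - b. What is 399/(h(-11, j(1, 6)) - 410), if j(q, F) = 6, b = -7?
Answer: -399/398 ≈ -1.0025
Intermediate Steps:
h(c, k) = 12 (h(c, k) = 5 - 1*(-7) = 5 + 7 = 12)
399/(h(-11, j(1, 6)) - 410) = 399/(12 - 410) = 399/(-398) = 399*(-1/398) = -399/398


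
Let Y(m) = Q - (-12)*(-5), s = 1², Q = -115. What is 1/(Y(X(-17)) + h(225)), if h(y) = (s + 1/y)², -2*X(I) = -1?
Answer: -50625/8808299 ≈ -0.0057474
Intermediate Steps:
s = 1
X(I) = ½ (X(I) = -½*(-1) = ½)
Y(m) = -175 (Y(m) = -115 - (-12)*(-5) = -115 - 1*60 = -115 - 60 = -175)
h(y) = (1 + 1/y)²
1/(Y(X(-17)) + h(225)) = 1/(-175 + (1 + 225)²/225²) = 1/(-175 + (1/50625)*226²) = 1/(-175 + (1/50625)*51076) = 1/(-175 + 51076/50625) = 1/(-8808299/50625) = -50625/8808299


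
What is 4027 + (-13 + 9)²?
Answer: 4043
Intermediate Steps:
4027 + (-13 + 9)² = 4027 + (-4)² = 4027 + 16 = 4043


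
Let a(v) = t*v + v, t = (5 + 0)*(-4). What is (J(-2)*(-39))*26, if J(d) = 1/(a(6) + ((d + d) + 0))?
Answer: 507/59 ≈ 8.5932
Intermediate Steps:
t = -20 (t = 5*(-4) = -20)
a(v) = -19*v (a(v) = -20*v + v = -19*v)
J(d) = 1/(-114 + 2*d) (J(d) = 1/(-19*6 + ((d + d) + 0)) = 1/(-114 + (2*d + 0)) = 1/(-114 + 2*d))
(J(-2)*(-39))*26 = ((1/(2*(-57 - 2)))*(-39))*26 = (((½)/(-59))*(-39))*26 = (((½)*(-1/59))*(-39))*26 = -1/118*(-39)*26 = (39/118)*26 = 507/59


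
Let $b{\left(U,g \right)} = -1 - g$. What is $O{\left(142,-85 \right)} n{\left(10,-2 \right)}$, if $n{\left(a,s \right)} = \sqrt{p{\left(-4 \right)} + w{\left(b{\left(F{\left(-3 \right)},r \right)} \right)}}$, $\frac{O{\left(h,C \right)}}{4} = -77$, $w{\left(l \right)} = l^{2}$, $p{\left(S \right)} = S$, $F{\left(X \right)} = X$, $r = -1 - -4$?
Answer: $- 616 \sqrt{3} \approx -1066.9$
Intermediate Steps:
$r = 3$ ($r = -1 + 4 = 3$)
$O{\left(h,C \right)} = -308$ ($O{\left(h,C \right)} = 4 \left(-77\right) = -308$)
$n{\left(a,s \right)} = 2 \sqrt{3}$ ($n{\left(a,s \right)} = \sqrt{-4 + \left(-1 - 3\right)^{2}} = \sqrt{-4 + \left(-4\right)^{2}} = \sqrt{-4 + 16} = \sqrt{12} = 2 \sqrt{3}$)
$O{\left(142,-85 \right)} n{\left(10,-2 \right)} = - 308 \cdot 2 \sqrt{3} = - 616 \sqrt{3}$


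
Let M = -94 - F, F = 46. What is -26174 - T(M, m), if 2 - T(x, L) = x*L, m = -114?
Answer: -10216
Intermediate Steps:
M = -140 (M = -94 - 1*46 = -94 - 46 = -140)
T(x, L) = 2 - L*x (T(x, L) = 2 - x*L = 2 - L*x)
-26174 - T(M, m) = -26174 - (2 - 1*(-114)*(-140)) = -26174 - (2 - 15960) = -26174 - 1*(-15958) = -26174 + 15958 = -10216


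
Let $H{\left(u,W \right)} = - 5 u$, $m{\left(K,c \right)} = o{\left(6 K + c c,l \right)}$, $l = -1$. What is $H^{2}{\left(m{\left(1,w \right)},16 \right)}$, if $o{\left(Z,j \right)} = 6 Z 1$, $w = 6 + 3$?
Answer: $6812100$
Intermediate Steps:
$w = 9$
$o{\left(Z,j \right)} = 6 Z$
$m{\left(K,c \right)} = 6 c^{2} + 36 K$ ($m{\left(K,c \right)} = 6 \left(6 K + c c\right) = 6 \left(6 K + c^{2}\right) = 6 \left(c^{2} + 6 K\right) = 6 c^{2} + 36 K$)
$H^{2}{\left(m{\left(1,w \right)},16 \right)} = \left(- 5 \left(6 \cdot 9^{2} + 36 \cdot 1\right)\right)^{2} = \left(- 5 \left(6 \cdot 81 + 36\right)\right)^{2} = \left(- 5 \left(486 + 36\right)\right)^{2} = \left(\left(-5\right) 522\right)^{2} = \left(-2610\right)^{2} = 6812100$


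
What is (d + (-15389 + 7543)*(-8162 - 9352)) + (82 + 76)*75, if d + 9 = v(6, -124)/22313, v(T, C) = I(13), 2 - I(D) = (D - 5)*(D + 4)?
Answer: 3066401622271/22313 ≈ 1.3743e+8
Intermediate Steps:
I(D) = 2 - (-5 + D)*(4 + D) (I(D) = 2 - (D - 5)*(D + 4) = 2 - (-5 + D)*(4 + D))
v(T, C) = -134 (v(T, C) = 22 + 13 - 1*13**2 = 22 + 13 - 1*169 = 22 + 13 - 169 = -134)
d = -200951/22313 (d = -9 - 134/22313 = -200951/22313 ≈ -9.0060)
(d + (-15389 + 7543)*(-8162 - 9352)) + (82 + 76)*75 = (-200951/22313 + (-15389 + 7543)*(-8162 - 9352)) + (82 + 76)*75 = (-200951/22313 - 7846*(-17514)) + 158*75 = (-200951/22313 + 137414844) + 11850 = 3066137213221/22313 + 11850 = 3066401622271/22313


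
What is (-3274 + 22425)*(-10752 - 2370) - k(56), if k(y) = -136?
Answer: -251299286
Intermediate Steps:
(-3274 + 22425)*(-10752 - 2370) - k(56) = (-3274 + 22425)*(-10752 - 2370) - 1*(-136) = 19151*(-13122) + 136 = -251299422 + 136 = -251299286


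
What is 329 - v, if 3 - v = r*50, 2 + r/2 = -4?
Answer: -274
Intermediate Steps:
r = -12 (r = -4 + 2*(-4) = -4 - 8 = -12)
v = 603 (v = 3 - (-12)*50 = 3 - 1*(-600) = 3 + 600 = 603)
329 - v = 329 - 1*603 = 329 - 603 = -274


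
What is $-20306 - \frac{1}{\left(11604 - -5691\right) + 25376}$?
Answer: $- \frac{866477327}{42671} \approx -20306.0$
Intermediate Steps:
$-20306 - \frac{1}{\left(11604 - -5691\right) + 25376} = -20306 - \frac{1}{\left(11604 + 5691\right) + 25376} = -20306 - \frac{1}{17295 + 25376} = -20306 - \frac{1}{42671} = - \frac{866477327}{42671}$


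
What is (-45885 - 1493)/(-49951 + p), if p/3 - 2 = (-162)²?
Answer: -47378/28787 ≈ -1.6458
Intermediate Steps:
p = 78738 (p = 6 + 3*(-162)² = 6 + 3*26244 = 6 + 78732 = 78738)
(-45885 - 1493)/(-49951 + p) = (-45885 - 1493)/(-49951 + 78738) = -47378/28787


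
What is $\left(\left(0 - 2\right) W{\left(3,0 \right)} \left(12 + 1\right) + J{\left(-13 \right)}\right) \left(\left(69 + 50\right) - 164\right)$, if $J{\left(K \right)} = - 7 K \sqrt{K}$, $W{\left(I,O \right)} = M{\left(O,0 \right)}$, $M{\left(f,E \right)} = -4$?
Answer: $-4680 - 4095 i \sqrt{13} \approx -4680.0 - 14765.0 i$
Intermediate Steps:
$W{\left(I,O \right)} = -4$
$J{\left(K \right)} = - 7 K^{\frac{3}{2}}$
$\left(\left(0 - 2\right) W{\left(3,0 \right)} \left(12 + 1\right) + J{\left(-13 \right)}\right) \left(\left(69 + 50\right) - 164\right) = \left(\left(0 - 2\right) \left(-4\right) \left(12 + 1\right) - 7 \left(-13\right)^{\frac{3}{2}}\right) \left(\left(69 + 50\right) - 164\right) = \left(\left(-2\right) \left(-4\right) 13 - 7 \left(- 13 i \sqrt{13}\right)\right) \left(119 - 164\right) = \left(8 \cdot 13 + 91 i \sqrt{13}\right) \left(-45\right) = \left(104 + 91 i \sqrt{13}\right) \left(-45\right) = -4680 - 4095 i \sqrt{13}$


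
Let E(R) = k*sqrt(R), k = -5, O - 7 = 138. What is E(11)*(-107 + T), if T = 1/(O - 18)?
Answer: 67940*sqrt(11)/127 ≈ 1774.3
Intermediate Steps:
O = 145 (O = 7 + 138 = 145)
E(R) = -5*sqrt(R)
T = 1/127 (T = 1/(145 - 18) = 1/127 ≈ 0.0078740)
E(11)*(-107 + T) = (-5*sqrt(11))*(-107 + 1/127) = -5*sqrt(11)*(-13588/127) = 67940*sqrt(11)/127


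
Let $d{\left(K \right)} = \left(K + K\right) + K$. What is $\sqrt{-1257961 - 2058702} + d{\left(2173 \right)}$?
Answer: $6519 + 7 i \sqrt{67687} \approx 6519.0 + 1821.2 i$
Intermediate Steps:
$d{\left(K \right)} = 3 K$ ($d{\left(K \right)} = 2 K + K = 3 K$)
$\sqrt{-1257961 - 2058702} + d{\left(2173 \right)} = \sqrt{-1257961 - 2058702} + 3 \cdot 2173 = \sqrt{-3316663} + 6519 = 7 i \sqrt{67687} + 6519 = 6519 + 7 i \sqrt{67687}$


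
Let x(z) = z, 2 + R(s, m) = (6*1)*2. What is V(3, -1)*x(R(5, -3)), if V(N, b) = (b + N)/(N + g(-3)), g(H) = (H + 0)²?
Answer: 5/3 ≈ 1.6667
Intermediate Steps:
g(H) = H²
V(N, b) = (N + b)/(9 + N) (V(N, b) = (b + N)/(N + (-3)²) = (N + b)/(N + 9) = (N + b)/(9 + N))
R(s, m) = 10 (R(s, m) = -2 + (6*1)*2 = -2 + 6*2 = -2 + 12 = 10)
V(3, -1)*x(R(5, -3)) = ((3 - 1)/(9 + 3))*10 = (2/12)*10 = ((1/12)*2)*10 = (⅙)*10 = 5/3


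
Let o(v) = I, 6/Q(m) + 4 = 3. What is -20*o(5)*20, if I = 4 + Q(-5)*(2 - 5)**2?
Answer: 20000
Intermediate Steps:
Q(m) = -6 (Q(m) = 6/(-4 + 3) = 6/(-1) = 6*(-1) = -6)
I = -50 (I = 4 - 6*(2 - 5)**2 = 4 - 6*(-3)**2 = 4 - 6*9 = 4 - 54 = -50)
o(v) = -50
-20*o(5)*20 = -20*(-50)*20 = 1000*20 = 20000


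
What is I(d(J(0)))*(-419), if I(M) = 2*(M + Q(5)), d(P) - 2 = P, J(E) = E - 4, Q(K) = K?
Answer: -2514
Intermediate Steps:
J(E) = -4 + E
d(P) = 2 + P
I(M) = 10 + 2*M (I(M) = 2*(M + 5) = 2*(5 + M) = 10 + 2*M)
I(d(J(0)))*(-419) = (10 + 2*(2 + (-4 + 0)))*(-419) = (10 + 2*(2 - 4))*(-419) = (10 + 2*(-2))*(-419) = (10 - 4)*(-419) = 6*(-419) = -2514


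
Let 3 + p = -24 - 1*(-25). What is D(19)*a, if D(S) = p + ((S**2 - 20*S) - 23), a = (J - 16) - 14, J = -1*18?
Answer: 2112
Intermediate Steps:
J = -18
a = -48 (a = (-18 - 16) - 14 = -34 - 14 = -48)
p = -2 (p = -3 + (-24 - 1*(-25)) = -3 + (-24 + 25) = -3 + 1 = -2)
D(S) = -25 + S**2 - 20*S (D(S) = -2 + ((S**2 - 20*S) - 23) = -2 + (-23 + S**2 - 20*S) = -25 + S**2 - 20*S)
D(19)*a = (-25 + 19**2 - 20*19)*(-48) = (-25 + 361 - 380)*(-48) = -44*(-48) = 2112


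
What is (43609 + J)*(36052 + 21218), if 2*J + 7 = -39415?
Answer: 1368638460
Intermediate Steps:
J = -19711 (J = -7/2 + (½)*(-39415) = -7/2 - 39415/2 = -19711)
(43609 + J)*(36052 + 21218) = (43609 - 19711)*(36052 + 21218) = 23898*57270 = 1368638460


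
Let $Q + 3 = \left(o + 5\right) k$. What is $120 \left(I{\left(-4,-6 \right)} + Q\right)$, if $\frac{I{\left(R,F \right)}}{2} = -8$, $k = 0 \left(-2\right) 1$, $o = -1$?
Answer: $-2280$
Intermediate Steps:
$k = 0$ ($k = 0 \cdot 1 = 0$)
$I{\left(R,F \right)} = -16$ ($I{\left(R,F \right)} = 2 \left(-8\right) = -16$)
$Q = -3$ ($Q = -3 + \left(-1 + 5\right) 0 = -3 + 4 \cdot 0 = -3 + 0 = -3$)
$120 \left(I{\left(-4,-6 \right)} + Q\right) = 120 \left(-16 - 3\right) = 120 \left(-19\right) = -2280$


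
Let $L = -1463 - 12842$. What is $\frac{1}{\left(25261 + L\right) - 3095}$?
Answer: $\frac{1}{7861} \approx 0.00012721$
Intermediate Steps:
$L = -14305$ ($L = -1463 - 12842 = -14305$)
$\frac{1}{\left(25261 + L\right) - 3095} = \frac{1}{\left(25261 - 14305\right) - 3095} = \frac{1}{10956 - 3095} = \frac{1}{7861}$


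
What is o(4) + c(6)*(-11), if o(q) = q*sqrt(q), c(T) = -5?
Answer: 63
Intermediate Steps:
o(q) = q**(3/2)
o(4) + c(6)*(-11) = 4**(3/2) - 5*(-11) = 8 + 55 = 63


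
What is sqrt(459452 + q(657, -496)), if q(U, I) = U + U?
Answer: sqrt(460766) ≈ 678.80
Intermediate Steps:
q(U, I) = 2*U
sqrt(459452 + q(657, -496)) = sqrt(459452 + 2*657) = sqrt(459452 + 1314) = sqrt(460766)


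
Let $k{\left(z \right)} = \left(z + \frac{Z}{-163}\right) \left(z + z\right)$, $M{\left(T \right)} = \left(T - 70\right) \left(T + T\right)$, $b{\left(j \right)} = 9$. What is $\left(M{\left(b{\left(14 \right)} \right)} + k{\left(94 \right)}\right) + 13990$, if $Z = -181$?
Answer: $\frac{5015960}{163} \approx 30773.0$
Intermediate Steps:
$M{\left(T \right)} = 2 T \left(-70 + T\right)$ ($M{\left(T \right)} = \left(-70 + T\right) 2 T = 2 T \left(-70 + T\right)$)
$k{\left(z \right)} = 2 z \left(\frac{181}{163} + z\right)$ ($k{\left(z \right)} = \left(z - \frac{181}{-163}\right) \left(z + z\right) = \left(z - - \frac{181}{163}\right) 2 z = \left(z + \frac{181}{163}\right) 2 z = \left(\frac{181}{163} + z\right) 2 z = 2 z \left(\frac{181}{163} + z\right)$)
$\left(M{\left(b{\left(14 \right)} \right)} + k{\left(94 \right)}\right) + 13990 = \left(2 \cdot 9 \left(-70 + 9\right) + \frac{2}{163} \cdot 94 \left(181 + 163 \cdot 94\right)\right) + 13990 = \left(2 \cdot 9 \left(-61\right) + \frac{2}{163} \cdot 94 \left(181 + 15322\right)\right) + 13990 = \left(-1098 + \frac{2}{163} \cdot 94 \cdot 15503\right) + 13990 = \left(-1098 + \frac{2914564}{163}\right) + 13990 = \frac{2735590}{163} + 13990 = \frac{5015960}{163}$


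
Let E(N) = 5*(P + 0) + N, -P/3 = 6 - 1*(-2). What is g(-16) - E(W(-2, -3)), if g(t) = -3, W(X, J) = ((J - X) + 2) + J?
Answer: 119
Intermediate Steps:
P = -24 (P = -3*(6 - 1*(-2)) = -3*(6 + 2) = -3*8 = -24)
W(X, J) = 2 - X + 2*J (W(X, J) = (2 + J - X) + J = 2 - X + 2*J)
E(N) = -120 + N (E(N) = 5*(-24 + 0) + N = 5*(-24) + N = -120 + N)
g(-16) - E(W(-2, -3)) = -3 - (-120 + (2 - 1*(-2) + 2*(-3))) = -3 - (-120 + (2 + 2 - 6)) = -3 - (-120 - 2) = -3 - 1*(-122) = -3 + 122 = 119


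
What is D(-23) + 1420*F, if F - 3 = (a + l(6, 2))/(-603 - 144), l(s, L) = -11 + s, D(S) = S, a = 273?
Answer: 2784479/747 ≈ 3727.5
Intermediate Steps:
F = 1973/747 (F = 3 + (273 + (-11 + 6))/(-603 - 144) = 3 + (273 - 5)/(-747) = 3 + 268*(-1/747) = 3 - 268/747 = 1973/747 ≈ 2.6412)
D(-23) + 1420*F = -23 + 1420*(1973/747) = -23 + 2801660/747 = 2784479/747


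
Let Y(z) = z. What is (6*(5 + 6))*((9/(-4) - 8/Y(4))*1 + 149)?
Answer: 19107/2 ≈ 9553.5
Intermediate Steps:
(6*(5 + 6))*((9/(-4) - 8/Y(4))*1 + 149) = (6*(5 + 6))*((9/(-4) - 8/4)*1 + 149) = (6*11)*((9*(-¼) - 8*¼)*1 + 149) = 66*((-9/4 - 2)*1 + 149) = 66*(-17/4*1 + 149) = 66*(-17/4 + 149) = 66*(579/4) = 19107/2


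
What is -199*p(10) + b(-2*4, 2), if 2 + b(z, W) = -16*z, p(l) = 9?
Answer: -1665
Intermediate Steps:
b(z, W) = -2 - 16*z
-199*p(10) + b(-2*4, 2) = -199*9 + (-2 - (-32)*4) = -1791 + (-2 - 16*(-8)) = -1791 + (-2 + 128) = -1791 + 126 = -1665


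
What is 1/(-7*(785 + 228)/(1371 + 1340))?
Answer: -2711/7091 ≈ -0.38232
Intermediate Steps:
1/(-7*(785 + 228)/(1371 + 1340)) = 1/(-7091/2711) = -2711/7091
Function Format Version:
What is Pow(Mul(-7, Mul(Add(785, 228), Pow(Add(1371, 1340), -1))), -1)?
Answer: Rational(-2711, 7091) ≈ -0.38232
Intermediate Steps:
Pow(Mul(-7, Mul(Add(785, 228), Pow(Add(1371, 1340), -1))), -1) = Pow(Mul(-7, Mul(1013, Pow(2711, -1))), -1) = Pow(Mul(-7, Mul(1013, Rational(1, 2711))), -1) = Pow(Mul(-7, Rational(1013, 2711)), -1) = Pow(Rational(-7091, 2711), -1) = Rational(-2711, 7091)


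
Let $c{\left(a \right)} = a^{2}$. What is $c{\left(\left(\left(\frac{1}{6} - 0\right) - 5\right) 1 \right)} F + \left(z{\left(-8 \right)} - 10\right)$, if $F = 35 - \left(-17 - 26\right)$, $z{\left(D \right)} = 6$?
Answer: $\frac{10909}{6} \approx 1818.2$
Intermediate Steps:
$F = 78$ ($F = 35 - -43 = 35 + 43 = 78$)
$c{\left(\left(\left(\frac{1}{6} - 0\right) - 5\right) 1 \right)} F + \left(z{\left(-8 \right)} - 10\right) = \left(\left(\left(\frac{1}{6} - 0\right) - 5\right) 1\right)^{2} \cdot 78 + \left(6 - 10\right) = \left(\left(\left(\frac{1}{6} + 0\right) - 5\right) 1\right)^{2} \cdot 78 + \left(6 - 10\right) = \left(\left(\frac{1}{6} - 5\right) 1\right)^{2} \cdot 78 - 4 = \left(\left(- \frac{29}{6}\right) 1\right)^{2} \cdot 78 - 4 = \left(- \frac{29}{6}\right)^{2} \cdot 78 - 4 = \frac{841}{36} \cdot 78 - 4 = \frac{10933}{6} - 4 = \frac{10909}{6}$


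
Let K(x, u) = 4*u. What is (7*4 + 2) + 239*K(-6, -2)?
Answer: -1882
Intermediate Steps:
(7*4 + 2) + 239*K(-6, -2) = (7*4 + 2) + 239*(4*(-2)) = (28 + 2) + 239*(-8) = 30 - 1912 = -1882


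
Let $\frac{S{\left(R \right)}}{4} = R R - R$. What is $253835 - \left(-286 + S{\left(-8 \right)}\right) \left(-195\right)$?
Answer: $254225$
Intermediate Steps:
$S{\left(R \right)} = - 4 R + 4 R^{2}$ ($S{\left(R \right)} = 4 \left(R R - R\right) = 4 \left(R^{2} - R\right) = - 4 R + 4 R^{2}$)
$253835 - \left(-286 + S{\left(-8 \right)}\right) \left(-195\right) = 253835 - \left(-286 + 4 \left(-8\right) \left(-1 - 8\right)\right) \left(-195\right) = 253835 - \left(-286 + 4 \left(-8\right) \left(-9\right)\right) \left(-195\right) = 253835 - \left(-286 + 288\right) \left(-195\right) = 253835 - 2 \left(-195\right) = 253835 - -390 = 253835 + 390 = 254225$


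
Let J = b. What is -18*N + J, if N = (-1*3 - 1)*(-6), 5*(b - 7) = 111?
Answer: -2014/5 ≈ -402.80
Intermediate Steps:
b = 146/5 (b = 7 + (⅕)*111 = 7 + 111/5 = 146/5 ≈ 29.200)
J = 146/5 ≈ 29.200
N = 24 (N = (-3 - 1)*(-6) = -4*(-6) = 24)
-18*N + J = -18*24 + 146/5 = -432 + 146/5 = -2014/5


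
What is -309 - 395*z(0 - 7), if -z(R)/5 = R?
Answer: -14134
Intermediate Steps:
z(R) = -5*R
-309 - 395*z(0 - 7) = -309 - (-1975)*(0 - 7) = -309 - (-1975)*(-7) = -309 - 395*35 = -309 - 13825 = -14134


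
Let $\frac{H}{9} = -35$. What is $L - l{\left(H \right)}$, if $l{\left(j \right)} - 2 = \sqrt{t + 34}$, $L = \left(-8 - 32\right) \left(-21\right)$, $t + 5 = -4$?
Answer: $833$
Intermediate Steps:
$t = -9$ ($t = -5 - 4 = -9$)
$H = -315$ ($H = 9 \left(-35\right) = -315$)
$L = 840$ ($L = \left(-40\right) \left(-21\right) = 840$)
$l{\left(j \right)} = 7$ ($l{\left(j \right)} = 2 + \sqrt{-9 + 34} = 2 + \sqrt{25} = 2 + 5 = 7$)
$L - l{\left(H \right)} = 840 - 7 = 833$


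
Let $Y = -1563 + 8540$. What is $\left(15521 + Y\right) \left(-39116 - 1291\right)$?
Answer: $-909076686$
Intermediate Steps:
$Y = 6977$
$\left(15521 + Y\right) \left(-39116 - 1291\right) = \left(15521 + 6977\right) \left(-39116 - 1291\right) = 22498 \left(-40407\right) = -909076686$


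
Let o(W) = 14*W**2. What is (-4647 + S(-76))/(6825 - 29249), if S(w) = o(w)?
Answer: -76217/22424 ≈ -3.3989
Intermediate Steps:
S(w) = 14*w**2
(-4647 + S(-76))/(6825 - 29249) = (-4647 + 14*(-76)**2)/(6825 - 29249) = (-4647 + 14*5776)/(-22424) = (-4647 + 80864)*(-1/22424) = 76217*(-1/22424) = -76217/22424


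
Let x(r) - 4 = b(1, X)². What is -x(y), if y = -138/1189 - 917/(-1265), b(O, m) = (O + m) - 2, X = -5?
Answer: -40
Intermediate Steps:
b(O, m) = -2 + O + m
y = 915743/1504085 (y = -138*1/1189 - 917*(-1/1265) = -138/1189 + 917/1265 = 915743/1504085 ≈ 0.60884)
x(r) = 40 (x(r) = 4 + (-2 + 1 - 5)² = 4 + (-6)² = 4 + 36 = 40)
-x(y) = -1*40 = -40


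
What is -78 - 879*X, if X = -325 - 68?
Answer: 345369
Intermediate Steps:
X = -393
-78 - 879*X = -78 - 879*(-393) = -78 + 345447 = 345369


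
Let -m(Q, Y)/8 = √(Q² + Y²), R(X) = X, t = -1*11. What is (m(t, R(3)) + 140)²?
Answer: 27920 - 2240*√130 ≈ 2380.1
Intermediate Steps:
t = -11
m(Q, Y) = -8*√(Q² + Y²)
(m(t, R(3)) + 140)² = (-8*√((-11)² + 3²) + 140)² = (-8*√(121 + 9) + 140)² = (-8*√130 + 140)² = (140 - 8*√130)²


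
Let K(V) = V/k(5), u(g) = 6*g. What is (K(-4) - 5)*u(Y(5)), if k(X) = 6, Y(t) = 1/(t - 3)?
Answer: -17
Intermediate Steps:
Y(t) = 1/(-3 + t)
K(V) = V/6
(K(-4) - 5)*u(Y(5)) = ((⅙)*(-4) - 5)*(6/(-3 + 5)) = (-⅔ - 5)*(6/2) = -34/2 = -17/3*3 = -17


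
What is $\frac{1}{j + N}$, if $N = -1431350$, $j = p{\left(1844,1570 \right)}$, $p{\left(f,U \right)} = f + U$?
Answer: $- \frac{1}{1427936} \approx -7.0031 \cdot 10^{-7}$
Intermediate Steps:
$p{\left(f,U \right)} = U + f$
$j = 3414$ ($j = 1570 + 1844 = 3414$)
$\frac{1}{j + N} = \frac{1}{3414 - 1431350} = \frac{1}{-1427936} = - \frac{1}{1427936}$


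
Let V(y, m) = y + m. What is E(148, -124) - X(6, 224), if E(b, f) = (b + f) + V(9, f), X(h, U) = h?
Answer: -97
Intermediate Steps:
V(y, m) = m + y
E(b, f) = 9 + b + 2*f (E(b, f) = (b + f) + (f + 9) = (b + f) + (9 + f) = 9 + b + 2*f)
E(148, -124) - X(6, 224) = (9 + 148 + 2*(-124)) - 1*6 = (9 + 148 - 248) - 6 = -91 - 6 = -97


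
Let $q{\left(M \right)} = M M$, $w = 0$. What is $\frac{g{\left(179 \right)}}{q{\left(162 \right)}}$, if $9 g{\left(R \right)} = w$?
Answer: $0$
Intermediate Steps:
$q{\left(M \right)} = M^{2}$
$g{\left(R \right)} = 0$ ($g{\left(R \right)} = \frac{1}{9} \cdot 0 = 0$)
$\frac{g{\left(179 \right)}}{q{\left(162 \right)}} = \frac{0}{162^{2}} = \frac{0}{26244} = 0 \cdot \frac{1}{26244} = 0$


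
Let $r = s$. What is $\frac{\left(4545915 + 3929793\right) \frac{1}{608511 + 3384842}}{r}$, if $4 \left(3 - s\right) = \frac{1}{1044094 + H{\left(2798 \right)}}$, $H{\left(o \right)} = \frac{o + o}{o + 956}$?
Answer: $\frac{9491665623030336}{13416071565523445} \approx 0.70748$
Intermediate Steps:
$H{\left(o \right)} = \frac{2 o}{956 + o}$
$s = \frac{23517204955}{7839068944}$ ($s = 3 - \frac{1}{4 \left(1044094 + 2 \cdot 2798 \frac{1}{956 + 2798}\right)} = 3 - \frac{1}{4 \left(1044094 + 2 \cdot 2798 \cdot \frac{1}{3754}\right)} = 3 - \frac{1}{4 \left(1044094 + \frac{2798}{1877}\right)} = 3 - \frac{1}{4 \cdot \frac{1959767236}{1877}} = 3 - \frac{1877}{7839068944} = \frac{23517204955}{7839068944} \approx 3.0$)
$r = \frac{23517204955}{7839068944} \approx 3.0$
$\frac{\left(4545915 + 3929793\right) \frac{1}{608511 + 3384842}}{r} = \frac{\left(4545915 + 3929793\right) \frac{1}{608511 + 3384842}}{\frac{23517204955}{7839068944}} = \frac{8475708}{3993353} \cdot \frac{7839068944}{23517204955} = \frac{9491665623030336}{13416071565523445}$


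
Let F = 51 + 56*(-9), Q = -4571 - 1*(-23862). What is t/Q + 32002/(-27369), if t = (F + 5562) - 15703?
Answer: -907297768/527975379 ≈ -1.7184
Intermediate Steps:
Q = 19291 (Q = -4571 + 23862 = 19291)
F = -453 (F = 51 - 504 = -453)
t = -10594 (t = (-453 + 5562) - 15703 = 5109 - 15703 = -10594)
t/Q + 32002/(-27369) = -10594/19291 + 32002/(-27369) = -10594*1/19291 + 32002*(-1/27369) = -10594/19291 - 32002/27369 = -907297768/527975379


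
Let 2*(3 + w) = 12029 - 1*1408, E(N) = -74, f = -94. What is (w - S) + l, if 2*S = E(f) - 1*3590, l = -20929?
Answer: -27579/2 ≈ -13790.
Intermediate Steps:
S = -1832 (S = (-74 - 1*3590)/2 = (-74 - 3590)/2 = (1/2)*(-3664) = -1832)
w = 10615/2 (w = -3 + (12029 - 1*1408)/2 = -3 + (12029 - 1408)/2 = -3 + (1/2)*10621 = -3 + 10621/2 = 10615/2 ≈ 5307.5)
(w - S) + l = (10615/2 - 1*(-1832)) - 20929 = (10615/2 + 1832) - 20929 = 14279/2 - 20929 = -27579/2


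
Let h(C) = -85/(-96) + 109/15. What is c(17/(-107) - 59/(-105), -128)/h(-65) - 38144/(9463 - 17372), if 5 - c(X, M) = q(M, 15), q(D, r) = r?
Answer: 111294272/30947917 ≈ 3.5962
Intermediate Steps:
c(X, M) = -10 (c(X, M) = 5 - 1*15 = 5 - 15 = -10)
h(C) = 3913/480 (h(C) = -85*(-1/96) + 109*(1/15) = 85/96 + 109/15 = 3913/480)
c(17/(-107) - 59/(-105), -128)/h(-65) - 38144/(9463 - 17372) = -10/3913/480 - 38144/(9463 - 17372) = -10*480/3913 - 38144/(-7909) = -4800/3913 - 38144*(-1/7909) = -4800/3913 + 38144/7909 = 111294272/30947917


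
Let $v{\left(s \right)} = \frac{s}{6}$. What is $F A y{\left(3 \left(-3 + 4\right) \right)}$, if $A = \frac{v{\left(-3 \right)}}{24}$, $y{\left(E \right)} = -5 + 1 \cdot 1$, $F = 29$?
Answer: $\frac{29}{12} \approx 2.4167$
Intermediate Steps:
$v{\left(s \right)} = \frac{s}{6}$ ($v{\left(s \right)} = s \frac{1}{6} = \frac{s}{6}$)
$y{\left(E \right)} = -4$ ($y{\left(E \right)} = -5 + 1 = -4$)
$A = - \frac{1}{48}$ ($A = \frac{\frac{1}{6} \left(-3\right)}{24} = \left(- \frac{1}{2}\right) \frac{1}{24} = - \frac{1}{48} \approx -0.020833$)
$F A y{\left(3 \left(-3 + 4\right) \right)} = 29 \left(- \frac{1}{48}\right) \left(-4\right) = \left(- \frac{29}{48}\right) \left(-4\right) = \frac{29}{12}$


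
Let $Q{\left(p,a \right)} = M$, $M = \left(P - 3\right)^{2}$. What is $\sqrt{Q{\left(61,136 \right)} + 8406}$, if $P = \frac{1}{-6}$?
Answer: $\frac{\sqrt{302977}}{6} \approx 91.739$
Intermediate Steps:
$P = - \frac{1}{6} \approx -0.16667$
$M = \frac{361}{36}$ ($M = \left(- \frac{1}{6} - 3\right)^{2} = \left(- \frac{19}{6}\right)^{2} = \frac{361}{36} \approx 10.028$)
$Q{\left(p,a \right)} = \frac{361}{36}$
$\sqrt{Q{\left(61,136 \right)} + 8406} = \sqrt{\frac{361}{36} + 8406} = \sqrt{\frac{302977}{36}} = \frac{\sqrt{302977}}{6}$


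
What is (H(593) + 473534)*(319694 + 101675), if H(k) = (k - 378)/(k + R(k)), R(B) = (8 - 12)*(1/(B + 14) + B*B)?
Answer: 2619843399405903917/13129905 ≈ 1.9953e+11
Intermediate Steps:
R(B) = -4*B**2 - 4/(14 + B) (R(B) = -4*(1/(14 + B) + B**2) = -4*(B**2 + 1/(14 + B)) = -4*B**2 - 4/(14 + B))
H(k) = (-378 + k)/(k + 4*(-1 - k**3 - 14*k**2)/(14 + k)) (H(k) = (k - 378)/(k + 4*(-1 - k**3 - 14*k**2)/(14 + k)) = (-378 + k)/(k + 4*(-1 - k**3 - 14*k**2)/(14 + k)))
(H(593) + 473534)*(319694 + 101675) = ((-378 + 593)*(14 + 593)/(-4 - 56*593**2 - 4*593**3 + 593*(14 + 593)) + 473534)*(319694 + 101675) = (215*607/(-4 - 56*351649 - 4*208527857 + 593*607) + 473534)*421369 = (215*607/(-4 - 19692344 - 834111428 + 359951) + 473534)*421369 = (215*607/(-853443825) + 473534)*421369 = (-1/853443825*215*607 + 473534)*421369 = (-26101/170688765 + 473534)*421369 = (80826933619409/170688765)*421369 = 2619843399405903917/13129905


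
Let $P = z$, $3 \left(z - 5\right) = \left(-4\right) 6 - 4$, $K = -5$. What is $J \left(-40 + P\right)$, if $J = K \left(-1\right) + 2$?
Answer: $- \frac{931}{3} \approx -310.33$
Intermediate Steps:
$z = - \frac{13}{3}$ ($z = 5 + \frac{\left(-4\right) 6 - 4}{3} = 5 + \frac{-24 - 4}{3} = 5 + \frac{1}{3} \left(-28\right) = 5 - \frac{28}{3} = - \frac{13}{3} \approx -4.3333$)
$P = - \frac{13}{3} \approx -4.3333$
$J = 7$ ($J = \left(-5\right) \left(-1\right) + 2 = 5 + 2 = 7$)
$J \left(-40 + P\right) = 7 \left(-40 - \frac{13}{3}\right) = 7 \left(- \frac{133}{3}\right) = - \frac{931}{3}$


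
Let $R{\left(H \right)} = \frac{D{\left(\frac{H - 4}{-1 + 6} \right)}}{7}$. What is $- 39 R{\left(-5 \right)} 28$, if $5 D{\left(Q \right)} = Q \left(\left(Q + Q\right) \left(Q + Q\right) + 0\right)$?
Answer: $\frac{454896}{625} \approx 727.83$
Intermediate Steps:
$D{\left(Q \right)} = \frac{4 Q^{3}}{5}$ ($D{\left(Q \right)} = \frac{Q \left(\left(Q + Q\right) \left(Q + Q\right) + 0\right)}{5} = \frac{Q \left(2 Q 2 Q + 0\right)}{5} = \frac{Q \left(4 Q^{2} + 0\right)}{5} = \frac{Q 4 Q^{2}}{5} = \frac{4 Q^{3}}{5}$)
$R{\left(H \right)} = \frac{4 \left(- \frac{4}{5} + \frac{H}{5}\right)^{3}}{35}$ ($R{\left(H \right)} = \frac{\frac{4}{5} \left(\frac{H - 4}{-1 + 6}\right)^{3}}{7} = \frac{4 \left(\frac{-4 + H}{5}\right)^{3}}{5} \cdot \frac{1}{7} = \frac{4 \left(\left(-4 + H\right) \frac{1}{5}\right)^{3}}{5} \cdot \frac{1}{7} = \frac{4 \left(- \frac{4}{5} + \frac{H}{5}\right)^{3}}{5} \cdot \frac{1}{7} = \frac{4 \left(- \frac{4}{5} + \frac{H}{5}\right)^{3}}{35}$)
$- 39 R{\left(-5 \right)} 28 = - 39 \frac{4 \left(-4 - 5\right)^{3}}{4375} \cdot 28 = - 39 \frac{4 \left(-9\right)^{3}}{4375} \cdot 28 = - 39 \cdot \frac{4}{4375} \left(-729\right) 28 = \left(-39\right) \left(- \frac{2916}{4375}\right) 28 = \frac{113724}{4375} \cdot 28 = \frac{454896}{625}$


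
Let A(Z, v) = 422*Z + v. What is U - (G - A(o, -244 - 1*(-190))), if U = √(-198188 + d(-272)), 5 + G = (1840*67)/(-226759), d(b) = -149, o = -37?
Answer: -3551602937/226759 + I*√198337 ≈ -15662.0 + 445.35*I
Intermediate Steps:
A(Z, v) = v + 422*Z
G = -1257075/226759 (G = -5 + (1840*67)/(-226759) = -5 + 123280*(-1/226759) = -5 - 123280/226759 = -1257075/226759 ≈ -5.5437)
U = I*√198337 (U = √(-198188 - 149) = √(-198337) = I*√198337 ≈ 445.35*I)
U - (G - A(o, -244 - 1*(-190))) = I*√198337 - (-1257075/226759 - ((-244 - 1*(-190)) + 422*(-37))) = I*√198337 - (-1257075/226759 - ((-244 + 190) - 15614)) = I*√198337 - (-1257075/226759 - (-54 - 15614)) = I*√198337 - (-1257075/226759 - 1*(-15668)) = I*√198337 - (-1257075/226759 + 15668) = I*√198337 - 1*3551602937/226759 = I*√198337 - 3551602937/226759 = -3551602937/226759 + I*√198337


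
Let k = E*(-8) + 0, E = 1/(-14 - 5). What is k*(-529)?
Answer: -4232/19 ≈ -222.74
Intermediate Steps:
E = -1/19 (E = 1/(-19) = -1/19 ≈ -0.052632)
k = 8/19 (k = -1/19*(-8) + 0 = 8/19 + 0 = 8/19 ≈ 0.42105)
k*(-529) = (8/19)*(-529) = -4232/19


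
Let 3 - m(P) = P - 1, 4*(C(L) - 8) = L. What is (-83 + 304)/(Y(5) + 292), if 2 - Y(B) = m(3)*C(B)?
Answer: 52/67 ≈ 0.77612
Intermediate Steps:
C(L) = 8 + L/4
m(P) = 4 - P (m(P) = 3 - (P - 1) = 3 - (-1 + P) = 3 + (1 - P) = 4 - P)
Y(B) = -6 - B/4 (Y(B) = 2 - (4 - 1*3)*(8 + B/4) = 2 - (4 - 3)*(8 + B/4) = 2 - (8 + B/4) = 2 + (-8 - B/4) = -6 - B/4)
(-83 + 304)/(Y(5) + 292) = (-83 + 304)/((-6 - ¼*5) + 292) = 221/((-6 - 5/4) + 292) = 221/(-29/4 + 292) = 221/(1139/4) = 221*(4/1139) = 52/67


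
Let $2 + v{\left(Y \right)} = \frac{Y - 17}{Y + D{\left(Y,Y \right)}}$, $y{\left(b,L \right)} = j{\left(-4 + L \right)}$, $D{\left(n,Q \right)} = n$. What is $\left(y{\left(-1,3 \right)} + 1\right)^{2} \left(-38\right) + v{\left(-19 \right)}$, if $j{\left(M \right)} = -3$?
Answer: $- \frac{2908}{19} \approx -153.05$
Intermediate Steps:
$y{\left(b,L \right)} = -3$
$v{\left(Y \right)} = -2 + \frac{-17 + Y}{2 Y}$ ($v{\left(Y \right)} = -2 + \frac{Y - 17}{Y + Y} = -2 + \frac{-17 + Y}{2 Y}$)
$\left(y{\left(-1,3 \right)} + 1\right)^{2} \left(-38\right) + v{\left(-19 \right)} = \left(-3 + 1\right)^{2} \left(-38\right) + \frac{-17 - -57}{2 \left(-19\right)} = \left(-2\right)^{2} \left(-38\right) + \frac{1}{2} \left(- \frac{1}{19}\right) \left(-17 + 57\right) = 4 \left(-38\right) + \frac{1}{2} \left(- \frac{1}{19}\right) 40 = -152 - \frac{20}{19} = - \frac{2908}{19}$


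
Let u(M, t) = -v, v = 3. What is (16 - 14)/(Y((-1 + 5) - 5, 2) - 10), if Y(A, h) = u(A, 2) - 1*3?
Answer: -⅛ ≈ -0.12500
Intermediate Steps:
u(M, t) = -3 (u(M, t) = -1*3 = -3)
Y(A, h) = -6 (Y(A, h) = -3 - 1*3 = -3 - 3 = -6)
(16 - 14)/(Y((-1 + 5) - 5, 2) - 10) = (16 - 14)/(-6 - 10) = 2/(-16) = 2*(-1/16) = -⅛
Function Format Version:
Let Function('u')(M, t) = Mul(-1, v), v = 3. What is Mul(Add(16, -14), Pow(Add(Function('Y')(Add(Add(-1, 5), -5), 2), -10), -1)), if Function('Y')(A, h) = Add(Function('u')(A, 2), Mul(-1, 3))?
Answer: Rational(-1, 8) ≈ -0.12500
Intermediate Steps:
Function('u')(M, t) = -3 (Function('u')(M, t) = Mul(-1, 3) = -3)
Function('Y')(A, h) = -6 (Function('Y')(A, h) = Add(-3, Mul(-1, 3)) = Add(-3, -3) = -6)
Mul(Add(16, -14), Pow(Add(Function('Y')(Add(Add(-1, 5), -5), 2), -10), -1)) = Mul(Add(16, -14), Pow(Add(-6, -10), -1)) = Mul(2, Pow(-16, -1)) = Mul(2, Rational(-1, 16)) = Rational(-1, 8)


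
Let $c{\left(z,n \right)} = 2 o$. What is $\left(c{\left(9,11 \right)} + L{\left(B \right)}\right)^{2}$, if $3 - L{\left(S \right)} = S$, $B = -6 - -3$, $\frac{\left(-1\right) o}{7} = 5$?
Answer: $4096$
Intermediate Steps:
$o = -35$ ($o = \left(-7\right) 5 = -35$)
$B = -3$ ($B = -6 + 3 = -3$)
$c{\left(z,n \right)} = -70$ ($c{\left(z,n \right)} = 2 \left(-35\right) = -70$)
$L{\left(S \right)} = 3 - S$
$\left(c{\left(9,11 \right)} + L{\left(B \right)}\right)^{2} = \left(-70 + \left(3 - -3\right)\right)^{2} = \left(-70 + \left(3 + 3\right)\right)^{2} = \left(-70 + 6\right)^{2} = \left(-64\right)^{2} = 4096$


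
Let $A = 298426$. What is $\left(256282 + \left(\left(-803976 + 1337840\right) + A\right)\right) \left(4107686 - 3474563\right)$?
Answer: $689199970356$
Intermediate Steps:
$\left(256282 + \left(\left(-803976 + 1337840\right) + A\right)\right) \left(4107686 - 3474563\right) = \left(256282 + \left(\left(-803976 + 1337840\right) + 298426\right)\right) \left(4107686 - 3474563\right) = \left(256282 + \left(533864 + 298426\right)\right) 633123 = \left(256282 + 832290\right) 633123 = 1088572 \cdot 633123 = 689199970356$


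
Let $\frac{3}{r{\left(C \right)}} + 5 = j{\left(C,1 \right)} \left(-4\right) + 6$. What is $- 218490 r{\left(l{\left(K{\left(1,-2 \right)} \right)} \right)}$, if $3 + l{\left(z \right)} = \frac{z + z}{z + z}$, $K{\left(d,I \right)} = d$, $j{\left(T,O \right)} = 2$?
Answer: $\frac{655470}{7} \approx 93639.0$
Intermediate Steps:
$l{\left(z \right)} = -2$ ($l{\left(z \right)} = -3 + \frac{z + z}{z + z} = -3 + \frac{2 z}{2 z} = -3 + 2 z \frac{1}{2 z} = -3 + 1 = -2$)
$r{\left(C \right)} = - \frac{3}{7}$ ($r{\left(C \right)} = \frac{3}{-5 + \left(2 \left(-4\right) + 6\right)} = \frac{3}{-5 + \left(-8 + 6\right)} = \frac{3}{-5 - 2} = \frac{3}{-7} = 3 \left(- \frac{1}{7}\right) = - \frac{3}{7}$)
$- 218490 r{\left(l{\left(K{\left(1,-2 \right)} \right)} \right)} = \left(-218490\right) \left(- \frac{3}{7}\right) = \frac{655470}{7}$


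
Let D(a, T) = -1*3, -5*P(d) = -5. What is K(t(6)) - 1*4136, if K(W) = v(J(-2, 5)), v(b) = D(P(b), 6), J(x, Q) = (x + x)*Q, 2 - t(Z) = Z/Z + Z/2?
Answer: -4139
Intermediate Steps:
P(d) = 1 (P(d) = -⅕*(-5) = 1)
t(Z) = 1 - Z/2 (t(Z) = 2 - (Z/Z + Z/2) = 2 - (1 + Z*(½)) = 2 - (1 + Z/2) = 2 + (-1 - Z/2) = 1 - Z/2)
D(a, T) = -3
J(x, Q) = 2*Q*x (J(x, Q) = (2*x)*Q = 2*Q*x)
v(b) = -3
K(W) = -3
K(t(6)) - 1*4136 = -3 - 1*4136 = -3 - 4136 = -4139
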